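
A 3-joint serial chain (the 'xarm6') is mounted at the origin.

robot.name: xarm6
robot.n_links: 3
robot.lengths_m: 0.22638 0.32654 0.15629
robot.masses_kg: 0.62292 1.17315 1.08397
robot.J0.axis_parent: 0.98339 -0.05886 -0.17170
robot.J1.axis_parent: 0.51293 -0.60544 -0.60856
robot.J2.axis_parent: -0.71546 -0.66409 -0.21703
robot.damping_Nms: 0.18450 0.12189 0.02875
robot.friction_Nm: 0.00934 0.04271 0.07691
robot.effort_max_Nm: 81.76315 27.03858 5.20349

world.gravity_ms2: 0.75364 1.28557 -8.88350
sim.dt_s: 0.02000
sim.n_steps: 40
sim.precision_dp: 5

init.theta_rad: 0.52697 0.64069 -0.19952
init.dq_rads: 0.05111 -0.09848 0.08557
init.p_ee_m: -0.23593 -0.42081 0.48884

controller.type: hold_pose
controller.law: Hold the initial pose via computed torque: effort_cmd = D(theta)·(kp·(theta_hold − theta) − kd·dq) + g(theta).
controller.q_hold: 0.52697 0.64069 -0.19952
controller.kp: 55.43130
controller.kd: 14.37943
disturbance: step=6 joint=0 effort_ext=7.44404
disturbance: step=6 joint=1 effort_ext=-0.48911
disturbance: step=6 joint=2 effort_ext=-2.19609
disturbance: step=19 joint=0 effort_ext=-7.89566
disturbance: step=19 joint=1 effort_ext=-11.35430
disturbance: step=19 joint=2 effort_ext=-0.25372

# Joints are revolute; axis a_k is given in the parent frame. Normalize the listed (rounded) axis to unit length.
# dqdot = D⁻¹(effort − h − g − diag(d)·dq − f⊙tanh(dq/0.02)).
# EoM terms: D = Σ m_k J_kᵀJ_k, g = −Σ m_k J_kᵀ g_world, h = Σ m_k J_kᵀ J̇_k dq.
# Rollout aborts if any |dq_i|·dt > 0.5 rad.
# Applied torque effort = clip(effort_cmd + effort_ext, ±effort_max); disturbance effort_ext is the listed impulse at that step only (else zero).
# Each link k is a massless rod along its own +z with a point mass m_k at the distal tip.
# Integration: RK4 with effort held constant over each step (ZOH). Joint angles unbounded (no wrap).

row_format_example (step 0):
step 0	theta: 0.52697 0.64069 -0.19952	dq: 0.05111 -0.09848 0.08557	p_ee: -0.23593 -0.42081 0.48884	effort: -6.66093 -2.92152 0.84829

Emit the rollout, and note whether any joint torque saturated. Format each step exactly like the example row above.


step 1	theta: 0.52768 0.63918 -0.19906	dq: 0.02687 -0.05833 0.00617	p_ee: -0.23552 -0.42114 0.48890	effort: -6.62296 -2.98229 0.84720
step 2	theta: 0.52807 0.63829 -0.19930	dq: 0.01649 -0.03497 -0.00027	p_ee: -0.23525 -0.42137 0.48890	effort: -6.59270 -3.02968 0.83771
step 3	theta: 0.52830 0.63779 -0.19952	dq: 0.00982 -0.01886 0.00162	p_ee: -0.23509 -0.42151 0.48889	effort: -6.56847 -3.06538 0.82933
step 4	theta: 0.52840 0.63756 -0.19979	dq: 0.00446 -0.00774 -0.00231	p_ee: -0.23501 -0.42159 0.48887	effort: -6.54945 -3.08915 0.82446
step 5	theta: 0.52849 0.63745 -0.19962	dq: 0.00071 -0.00038 -0.00491	p_ee: -0.23499 -0.42162 0.48887	effort: -6.53415 -3.10516 0.82033
step 6	theta: 0.52853 0.63743 -0.19939	dq: -0.00098 0.00323 -0.00176	p_ee: -0.23500 -0.42161 0.48888	effort: 0.92184 -3.60353 -1.37953
step 7	theta: 0.52867 0.63739 -0.21568	dq: 0.02003 -0.01117 -1.59564	p_ee: -0.23396 -0.42334 0.48730	effort: -8.75480 -2.98122 1.45818
step 8	theta: 0.52927 0.63704 -0.24100	dq: 0.03767 -0.02198 -0.94865	p_ee: -0.23225 -0.42613 0.48470	effort: -8.27926 -3.03434 1.30395
step 9	theta: 0.53010 0.63655 -0.25529	dq: 0.04421 -0.02561 -0.48786	p_ee: -0.23120 -0.42790 0.48307	effort: -7.89417 -3.07616 1.18025
step 10	theta: 0.53099 0.63604 -0.26174	dq: 0.04494 -0.02552 -0.16093	p_ee: -0.23068 -0.42893 0.48216	effort: -7.58438 -3.10802 1.08129
step 11	theta: 0.53187 0.63555 -0.26266	dq: 0.03656 -0.01816 0.02547	p_ee: -0.23054 -0.42942 0.48180	effort: -7.33629 -3.13166 1.00987
step 12	theta: 0.53231 0.63542 -0.26234	dq: 0.01436 -0.00088 0.04872	p_ee: -0.23057 -0.42958 0.48166	effort: -7.13846 -3.14246 0.97506
step 13	theta: 0.53235 0.63559 -0.26185	dq: -0.00512 0.01228 0.03668	p_ee: -0.23066 -0.42955 0.48166	effort: -6.98217 -3.14243 0.95403
step 14	theta: 0.53208 0.63594 -0.26145	dq: -0.01645 0.01811 0.04148	p_ee: -0.23078 -0.42938 0.48174	effort: -6.85960 -3.13809 0.93574
step 15	theta: 0.53161 0.63639 -0.26101	dq: -0.02520 0.02237 0.03610	p_ee: -0.23091 -0.42911 0.48189	effort: -6.76319 -3.13322 0.92320
step 16	theta: 0.53101 0.63690 -0.26060	dq: -0.02974 0.02369 0.03927	p_ee: -0.23105 -0.42880 0.48208	effort: -6.68741 -3.12884 0.91220
step 17	theta: 0.53034 0.63742 -0.26018	dq: -0.03289 0.02452 0.03684	p_ee: -0.23119 -0.42844 0.48230	effort: -6.62805 -3.12530 0.90447
step 18	theta: 0.52962 0.63795 -0.25978	dq: -0.03381 0.02400 0.03861	p_ee: -0.23132 -0.42807 0.48254	effort: -6.58181 -3.12261 0.89782
step 19	theta: 0.52889 0.63847 -0.25936	dq: -0.03394 0.02331 0.03757	p_ee: -0.23145 -0.42769 0.48278	effort: -14.44170 -14.47506 0.63936
step 20	theta: 0.52825 0.63006 -0.25856	dq: -0.02970 -0.86295 0.04195	p_ee: -0.22859 -0.42765 0.48495	effort: -4.15666 0.25873 0.97423
step 21	theta: 0.52761 0.61561 -0.25817	dq: -0.02933 -0.58797 0.03842	p_ee: -0.22365 -0.42781 0.48837	effort: -4.65512 -0.50451 0.94796
step 22	theta: 0.52697 0.60601 -0.25778	dq: -0.02885 -0.37766 0.04314	p_ee: -0.22034 -0.42776 0.49073	effort: -5.05472 -1.11127 0.92422
step 23	theta: 0.52633 0.60012 -0.25736	dq: -0.02920 -0.21736 0.04067	p_ee: -0.21830 -0.42758 0.49230	effort: -5.37578 -1.59278 0.90619
step 24	theta: 0.52569 0.59702 -0.25696	dq: -0.02832 -0.09805 0.04224	p_ee: -0.21720 -0.42733 0.49328	effort: -5.63353 -1.97403 0.89162
step 25	theta: 0.52507 0.59600 -0.25655	dq: -0.02681 -0.01110 0.04224	p_ee: -0.21682 -0.42704 0.49380	effort: -5.83979 -2.27284 0.88120
step 26	theta: 0.52451 0.59640 -0.25607	dq: -0.02268 0.04492 0.04721	p_ee: -0.21694 -0.42673 0.49400	effort: -6.00403 -2.49028 0.87496
step 27	theta: 0.52403 0.59774 -0.25560	dq: -0.02113 0.08454 0.03244	p_ee: -0.21738 -0.42644 0.49397	effort: -6.13397 -2.65511 0.87458
step 28	theta: 0.52360 0.59972 -0.25523	dq: -0.01640 0.10821 0.04205	p_ee: -0.21803 -0.42617 0.49377	effort: -6.23594 -2.78358 0.87112
step 29	theta: 0.52324 0.60209 -0.25480	dq: -0.01428 0.12431 0.03626	p_ee: -0.21883 -0.42591 0.49346	effort: -6.31517 -2.88315 0.87102
step 30	theta: 0.52293 0.60470 -0.25441	dq: -0.01112 0.13191 0.04012	p_ee: -0.21972 -0.42567 0.49308	effort: -6.37600 -2.95976 0.86978
step 31	theta: 0.52268 0.60742 -0.25400	dq: -0.00922 0.13500 0.03781	p_ee: -0.22065 -0.42545 0.49265	effort: -6.42204 -3.01819 0.86992
step 32	theta: 0.52246 0.61015 -0.25361	dq: -0.00706 0.13370 0.03942	p_ee: -0.22159 -0.42524 0.49220	effort: -6.45626 -3.06227 0.86960
step 33	theta: 0.52228 0.61284 -0.25321	dq: -0.00555 0.12998 0.03860	p_ee: -0.22251 -0.42505 0.49174	effort: -6.48111 -3.09507 0.86981
step 34	theta: 0.52213 0.61543 -0.25281	dq: -0.00408 0.12418 0.03928	p_ee: -0.22340 -0.42487 0.49129	effort: -6.49862 -3.11903 0.86982
step 35	theta: 0.52200 0.61789 -0.25241	dq: -0.00295 0.11729 0.03905	p_ee: -0.22425 -0.42470 0.49085	effort: -6.51040 -3.13613 0.87000
step 36	theta: 0.52189 0.62021 -0.25202	dq: -0.00193 0.10960 0.03937	p_ee: -0.22506 -0.42455 0.49044	effort: -6.51779 -3.14791 0.87007
step 37	theta: 0.52181 0.62238 -0.25162	dq: -0.00111 0.10162 0.03935	p_ee: -0.22581 -0.42440 0.49005	effort: -6.52183 -3.15561 0.87017
step 38	theta: 0.52174 0.62438 -0.25123	dq: -0.00038 0.09353 0.03953	p_ee: -0.22651 -0.42427 0.48969	effort: -6.52339 -3.16022 0.87019
step 39	theta: 0.52168 0.62622 -0.25083	dq: 0.00022 0.08559 0.03958	p_ee: -0.22715 -0.42414 0.48936	effort: -6.52313 -3.16249 0.87020
step 40	theta: 0.52163 0.62790 -0.25044	dq: 0.00075 0.07791 0.03970	p_ee: -0.22775 -0.42403 0.48906
any joint saturated: no


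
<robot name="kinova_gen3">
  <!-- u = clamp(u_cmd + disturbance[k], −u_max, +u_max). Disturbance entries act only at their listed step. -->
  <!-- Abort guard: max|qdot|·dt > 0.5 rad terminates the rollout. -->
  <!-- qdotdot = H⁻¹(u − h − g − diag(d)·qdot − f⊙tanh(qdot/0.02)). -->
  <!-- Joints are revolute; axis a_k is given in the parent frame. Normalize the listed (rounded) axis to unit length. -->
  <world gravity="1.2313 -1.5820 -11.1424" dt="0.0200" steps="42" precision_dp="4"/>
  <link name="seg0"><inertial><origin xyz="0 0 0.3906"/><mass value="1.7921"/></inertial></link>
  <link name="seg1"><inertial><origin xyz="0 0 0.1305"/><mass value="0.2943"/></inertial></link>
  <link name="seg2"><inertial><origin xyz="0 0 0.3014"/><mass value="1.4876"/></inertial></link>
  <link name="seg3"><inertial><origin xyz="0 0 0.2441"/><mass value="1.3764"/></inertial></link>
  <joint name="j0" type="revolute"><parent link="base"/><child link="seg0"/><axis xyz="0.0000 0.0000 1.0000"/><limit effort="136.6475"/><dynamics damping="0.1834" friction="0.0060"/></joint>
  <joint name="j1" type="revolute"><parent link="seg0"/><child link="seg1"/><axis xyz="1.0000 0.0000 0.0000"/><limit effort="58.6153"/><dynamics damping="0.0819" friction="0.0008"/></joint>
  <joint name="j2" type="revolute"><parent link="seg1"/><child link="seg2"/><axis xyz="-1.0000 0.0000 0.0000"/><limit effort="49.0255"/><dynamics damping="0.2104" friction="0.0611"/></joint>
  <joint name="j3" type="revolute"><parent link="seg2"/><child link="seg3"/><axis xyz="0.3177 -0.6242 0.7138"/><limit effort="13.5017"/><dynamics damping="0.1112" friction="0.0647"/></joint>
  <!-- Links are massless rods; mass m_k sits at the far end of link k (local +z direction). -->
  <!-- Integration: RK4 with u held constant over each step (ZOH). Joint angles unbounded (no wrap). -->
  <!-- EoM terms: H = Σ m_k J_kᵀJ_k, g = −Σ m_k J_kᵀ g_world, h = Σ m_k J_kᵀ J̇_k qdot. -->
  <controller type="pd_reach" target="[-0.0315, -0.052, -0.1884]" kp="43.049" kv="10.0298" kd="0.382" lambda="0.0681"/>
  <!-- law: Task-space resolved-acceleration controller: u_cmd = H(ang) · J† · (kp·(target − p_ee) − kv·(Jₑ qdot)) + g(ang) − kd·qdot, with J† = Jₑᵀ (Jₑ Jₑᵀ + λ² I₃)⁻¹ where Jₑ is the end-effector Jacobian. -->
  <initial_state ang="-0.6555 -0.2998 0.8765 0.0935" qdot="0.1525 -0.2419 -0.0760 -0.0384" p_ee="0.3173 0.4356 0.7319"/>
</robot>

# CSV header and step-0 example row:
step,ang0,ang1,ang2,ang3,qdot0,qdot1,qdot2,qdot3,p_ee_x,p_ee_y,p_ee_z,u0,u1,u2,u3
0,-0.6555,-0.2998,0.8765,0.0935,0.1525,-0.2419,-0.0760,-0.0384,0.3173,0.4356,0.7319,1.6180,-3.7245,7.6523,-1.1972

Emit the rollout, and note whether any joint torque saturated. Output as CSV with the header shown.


step,ang0,ang1,ang2,ang3,qdot0,qdot1,qdot2,qdot3,p_ee_x,p_ee_y,p_ee_z,u0,u1,u2,u3
1,-0.6526,-0.2715,0.9211,0.0916,0.1566,2.8627,4.2683,-0.2220,0.3162,0.4363,0.7246,1.8391,-0.8859,2.4501,-0.6262
2,-0.6482,-0.2086,1.0169,0.0803,0.2775,3.3695,5.2316,-0.9110,0.3151,0.4359,0.7090,2.2567,1.6909,0.0821,-0.0102
3,-0.6422,-0.1391,1.1272,0.0598,0.3248,3.5438,5.7596,-1.1422,0.3143,0.4353,0.6879,2.4523,3.5017,-1.4522,0.2911
4,-0.6354,-0.0674,1.2462,0.0361,0.3539,3.6067,6.1163,-1.2368,0.3135,0.4343,0.6623,2.5188,4.7957,-2.6149,0.4776
5,-0.6282,0.0046,1.3709,0.0111,0.3739,3.5842,6.3466,-1.2626,0.3121,0.4325,0.6327,2.5017,5.7542,-3.6059,0.6059
6,-0.6206,0.0752,1.4990,-0.0139,0.3858,3.4685,6.4574,-1.2373,0.3099,0.4299,0.5996,2.4329,6.5076,-4.5326,0.6986
7,-0.6128,0.1424,1.6281,-0.0381,0.3895,3.2456,6.4472,-1.1704,0.3068,0.4262,0.5633,2.3361,7.1464,-5.4481,0.7678
8,-0.6051,0.2039,1.7556,-0.0605,0.3855,2.9003,6.3125,-1.0694,0.3028,0.4214,0.5243,2.2276,7.7305,-6.3678,0.8195
9,-0.5974,0.2571,1.8792,-0.0808,0.3743,2.4176,6.0494,-0.9401,0.2977,0.4154,0.4830,2.1166,8.2983,-7.2822,0.8565
10,-0.5901,0.2993,1.9963,-0.0982,0.3567,1.7875,5.6561,-0.7875,0.2915,0.4080,0.4397,2.0070,8.8734,-8.1687,0.8795
11,-0.5832,0.3274,2.1043,-0.1124,0.3341,1.0125,5.1383,-0.6169,0.2842,0.3991,0.3948,1.8984,9.4672,-8.9999,0.8895
12,-0.5767,0.3388,2.2008,-0.1230,0.3086,0.1186,4.5158,-0.4359,0.2755,0.3884,0.3490,1.7883,10.0766,-9.7504,0.8887
13,-0.5708,0.3317,2.2843,-0.1301,0.2835,-0.8355,3.8294,-0.2560,0.2652,0.3756,0.3026,1.6741,10.6801,-10.4003,0.8812
14,-0.5653,0.3056,2.3540,-0.1336,0.2627,-1.7665,3.1351,-0.0908,0.2532,0.3604,0.2565,1.5544,11.2402,-10.9356,0.8725
15,-0.5602,0.2620,2.4102,-0.1341,0.2661,-2.5848,2.4880,-0.0082,0.2394,0.3424,0.2116,1.4384,11.7167,-11.3542,0.8937
16,-0.5548,0.2038,2.4544,-0.1336,0.2879,-3.2256,1.9345,0.0259,0.2237,0.3215,0.1689,1.3214,12.0665,-11.6465,0.9244
17,-0.5487,0.1347,2.4886,-0.1330,0.3271,-3.6659,1.4906,0.0261,0.2063,0.2979,0.1292,1.2037,12.2668,-11.8061,0.9559
18,-0.5419,0.0586,2.5149,-0.1317,0.3521,-3.9207,1.1528,0.0869,0.1877,0.2720,0.0935,1.0774,12.3058,-11.8176,0.9467
19,-0.5347,-0.0210,2.5353,-0.1293,0.3828,-4.0178,0.8979,0.1389,0.1681,0.2444,0.0622,0.9565,12.1965,-11.6883,0.9335
20,-0.5268,-0.1014,2.5512,-0.1259,0.4166,-3.9908,0.7059,0.1867,0.1482,0.2159,0.0355,0.8436,11.9494,-11.4199,0.9155
21,-0.5182,-0.1802,2.5638,-0.1216,0.4502,-3.8707,0.5592,0.2320,0.1285,0.1873,0.0135,0.7406,11.5786,-11.0185,0.8934
22,-0.5090,-0.2560,2.5737,-0.1163,0.4779,-3.6842,0.4442,0.2773,0.1095,0.1592,-0.0041,0.6483,11.1000,-10.4948,0.8675
23,-0.4995,-0.3275,2.5816,-0.1101,0.4911,-3.4537,0.3501,0.3223,0.0915,0.1321,-0.0178,0.5674,10.5317,-9.8633,0.8390
24,-0.4899,-0.3942,2.5877,-0.1030,0.4794,-3.1975,0.2690,0.3628,0.0750,0.1067,-0.0280,0.4987,9.8933,-9.1418,0.8104
25,-0.4809,-0.4557,2.5923,-0.0953,0.4333,-2.9304,0.1947,0.3902,0.0600,0.0832,-0.0354,0.4426,9.2046,-8.3501,0.7851
26,-0.4732,-0.5118,2.5954,-0.0873,0.3509,-2.6639,0.1228,0.3928,0.0468,0.0618,-0.0406,0.3977,8.4853,-7.5091,0.7663
27,-0.4674,-0.5626,2.5971,-0.0795,0.2459,-2.4068,0.0504,0.3624,0.0353,0.0426,-0.0439,0.3587,7.7541,-6.6397,0.7548
28,-0.4637,-0.6083,2.5974,-0.0727,0.1439,-2.1435,-0.0054,0.3046,0.0254,0.0257,-0.0460,0.3183,7.0192,-5.7714,0.7455
29,-0.4619,-0.6486,2.5969,-0.0671,0.0683,-1.8717,-0.0370,0.2374,0.0170,0.0109,-0.0472,0.2710,6.2942,-4.9313,0.7304
30,-0.4613,-0.6839,2.5956,-0.0629,0.0373,-1.6569,-0.0933,0.1779,0.0100,-0.0017,-0.0477,0.2135,5.6159,-4.1104,0.7038
31,-0.4614,-0.7153,2.5931,-0.0597,0.0025,-1.4832,-0.1615,0.1346,0.0041,-0.0124,-0.0479,0.1662,4.9836,-3.3202,0.6651
32,-0.4620,-0.7435,2.5892,-0.0573,-0.0119,-1.3379,-0.2314,0.1056,-0.0008,-0.0213,-0.0479,0.1206,4.3971,-2.5720,0.6182
33,-0.4628,-0.7690,2.5839,-0.0555,-0.0272,-1.2154,-0.2992,0.0869,-0.0047,-0.0286,-0.0479,0.0845,3.8592,-1.8741,0.5673
34,-0.4636,-0.7923,2.5773,-0.0539,-0.0326,-1.1134,-0.3634,0.0769,-0.0079,-0.0343,-0.0481,0.0531,3.3714,-1.2307,0.5149
35,-0.4647,-0.8136,2.5694,-0.0524,-0.0445,-1.0291,-0.4233,0.0699,-0.0104,-0.0388,-0.0483,0.0317,2.9344,-0.6449,0.4647
36,-0.4657,-0.8335,2.5605,-0.0511,-0.0460,-0.9611,-0.4783,0.0684,-0.0124,-0.0422,-0.0488,0.0129,2.5469,-0.1161,0.4163
37,-0.4669,-0.8521,2.5504,-0.0498,-0.0545,-0.9065,-0.5281,0.0662,-0.0139,-0.0446,-0.0494,0.0023,2.2076,0.3555,0.3726
38,-0.4680,-0.8698,2.5395,-0.0485,-0.0530,-0.8641,-0.5724,0.0678,-0.0150,-0.0462,-0.0502,-0.0074,1.9136,0.7730,0.3321
39,-0.4692,-0.8867,2.5277,-0.0471,-0.0590,-0.8313,-0.6113,0.0670,-0.0158,-0.0472,-0.0512,-0.0104,1.6625,1.1382,0.2972
40,-0.4703,-0.9030,2.5152,-0.0458,-0.0555,-0.8074,-0.6450,0.0692,-0.0163,-0.0475,-0.0523,-0.0139,1.4504,1.4556,0.2654
41,-0.4715,-0.9189,2.5020,-0.0444,-0.0592,-0.7900,-0.6736,0.0684,-0.0166,-0.0475,-0.0535,-0.0121,1.2745,1.7280,0.2391
42,-0.4726,-0.9346,2.4884,-0.0430,-0.0547,-0.7787,-0.6975,0.0700,-0.0167,-0.0471,-0.0549,,,,
# any joint saturated: no


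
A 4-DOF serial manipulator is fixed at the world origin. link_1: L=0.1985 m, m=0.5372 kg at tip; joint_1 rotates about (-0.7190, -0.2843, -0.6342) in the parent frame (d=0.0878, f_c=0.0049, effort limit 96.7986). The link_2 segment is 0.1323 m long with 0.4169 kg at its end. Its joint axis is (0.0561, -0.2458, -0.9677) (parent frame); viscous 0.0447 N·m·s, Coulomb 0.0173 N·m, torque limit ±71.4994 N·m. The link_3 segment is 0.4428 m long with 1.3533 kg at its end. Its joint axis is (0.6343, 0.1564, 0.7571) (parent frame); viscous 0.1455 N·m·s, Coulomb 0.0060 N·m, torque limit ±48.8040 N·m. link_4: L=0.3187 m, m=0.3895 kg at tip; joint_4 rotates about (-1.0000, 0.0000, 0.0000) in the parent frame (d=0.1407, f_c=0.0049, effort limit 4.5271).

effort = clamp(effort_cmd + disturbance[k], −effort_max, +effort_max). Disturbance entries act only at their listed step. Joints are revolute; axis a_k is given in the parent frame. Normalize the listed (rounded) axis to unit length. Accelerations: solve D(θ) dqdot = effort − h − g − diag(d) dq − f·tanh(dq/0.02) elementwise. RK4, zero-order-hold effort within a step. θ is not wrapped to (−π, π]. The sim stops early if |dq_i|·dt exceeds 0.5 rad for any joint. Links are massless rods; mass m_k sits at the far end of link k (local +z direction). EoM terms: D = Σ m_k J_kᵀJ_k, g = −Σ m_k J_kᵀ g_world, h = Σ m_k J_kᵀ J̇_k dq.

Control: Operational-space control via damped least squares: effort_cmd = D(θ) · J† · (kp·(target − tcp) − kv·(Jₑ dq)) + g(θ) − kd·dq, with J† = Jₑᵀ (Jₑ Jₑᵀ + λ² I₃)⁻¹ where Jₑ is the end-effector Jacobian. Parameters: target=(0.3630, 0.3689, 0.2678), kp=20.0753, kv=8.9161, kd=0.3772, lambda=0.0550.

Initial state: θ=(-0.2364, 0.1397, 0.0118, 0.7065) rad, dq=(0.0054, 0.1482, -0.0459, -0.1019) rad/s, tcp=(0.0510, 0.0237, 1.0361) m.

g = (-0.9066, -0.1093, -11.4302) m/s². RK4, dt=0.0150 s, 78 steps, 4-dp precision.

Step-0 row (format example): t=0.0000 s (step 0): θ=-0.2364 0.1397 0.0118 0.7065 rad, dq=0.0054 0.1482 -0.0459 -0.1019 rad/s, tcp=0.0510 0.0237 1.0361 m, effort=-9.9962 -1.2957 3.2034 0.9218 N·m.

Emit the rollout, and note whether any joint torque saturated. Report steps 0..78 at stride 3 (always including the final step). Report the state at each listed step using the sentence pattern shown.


t=0.0450 s (step 3): θ=-0.2595 0.1420 0.0037 0.7686 rad, dq=-0.9754 -0.0551 -0.4119 2.2892 rad/s, tcp=0.0568 0.0278 1.0254 m, effort=-4.7512 -0.8273 1.5525 -0.3416 N·m.
t=0.0900 s (step 6): θ=-0.3165 0.1344 -0.0252 0.8819 rad, dq=-1.4969 -0.2708 -0.8481 2.6144 rad/s, tcp=0.0709 0.0310 1.0028 m, effort=-0.0357 -0.4341 -0.1149 -0.5563 N·m.
t=0.1350 s (step 9): θ=-0.3890 0.1209 -0.0699 0.9968 rad, dq=-1.6839 -0.2907 -1.1109 2.4714 rad/s, tcp=0.0877 0.0305 0.9756 m, effort=3.2366 -0.1794 -1.2751 -0.6123 N·m.
t=0.1800 s (step 12): θ=-0.4644 0.1113 -0.1224 1.1031 rad, dq=-1.6400 -0.1172 -1.1999 2.2540 rad/s, tcp=0.1048 0.0287 0.9466 m, effort=5.2386 -0.0928 -1.9664 -0.6795 N·m.
t=0.2250 s (step 15): θ=-0.5344 0.1109 -0.1763 1.1996 rad, dq=-1.4634 0.0825 -1.1930 2.0395 rad/s, tcp=0.1214 0.0279 0.9169 m, effort=6.2886 -0.0998 -2.2944 -0.7669 N·m.
t=0.2700 s (step 18): θ=-0.5953 0.1181 -0.2296 1.2868 rad, dq=-1.2416 0.2335 -1.1773 1.8437 rad/s, tcp=0.1375 0.0298 0.8874 m, effort=6.7515 -0.1385 -2.3695 -0.8653 N·m.
t=0.3150 s (step 21): θ=-0.6460 0.1311 -0.2825 1.3658 rad, dq=-1.0112 0.3372 -1.1756 1.6690 rad/s, tcp=0.1530 0.0349 0.8583 m, effort=6.8904 -0.1898 -2.2891 -0.9654 N·m.
t=0.3600 s (step 24): θ=-0.6864 0.1478 -0.3356 1.4372 rad, dq=-0.7844 0.3970 -1.1876 1.5109 rad/s, tcp=0.1681 0.0431 0.8296 m, effort=6.8460 -0.2440 -2.1126 -1.0598 N·m.
t=0.4050 s (step 27): θ=-0.7166 0.1663 -0.3894 1.5019 rad, dq=-0.5621 0.4258 -1.2058 1.3650 rad/s, tcp=0.1826 0.0541 0.8014 m, effort=6.6908 -0.3008 -1.8748 -1.1432 N·m.
t=0.4500 s (step 30): θ=-0.7370 0.1857 -0.4440 1.5602 rad, dq=-0.3422 0.4328 -1.2231 1.2281 rad/s, tcp=0.1965 0.0674 0.7738 m, effort=6.4585 -0.3603 -1.5943 -1.2127 N·m.
t=0.4950 s (step 33): θ=-0.7474 0.2050 -0.4993 1.6125 rad, dq=-0.1223 0.4230 -1.2351 1.0986 rad/s, tcp=0.2098 0.0822 0.7467 m, effort=6.1624 -0.4208 -1.2812 -1.2665 N·m.
t=0.5400 s (step 36): θ=-0.7480 0.2235 -0.5550 1.6591 rad, dq=0.0981 0.3972 -1.2406 0.9752 rad/s, tcp=0.2224 0.0981 0.7203 m, effort=5.8057 -0.4777 -0.9413 -1.3040 N·m.
t=0.5850 s (step 39): θ=-0.7386 0.2406 -0.6107 1.7004 rad, dq=0.3197 0.3578 -1.2370 0.8592 rad/s, tcp=0.2343 0.1146 0.6946 m, effort=5.3895 -0.5264 -0.5816 -1.3259 N·m.
t=0.6300 s (step 42): θ=-0.7192 0.2555 -0.6660 1.7366 rad, dq=0.5433 0.3068 -1.2214 0.7514 rad/s, tcp=0.2454 0.1313 0.6696 m, effort=4.9106 -0.5598 -0.2097 -1.3330 N·m.
t=0.6750 s (step 45): θ=-0.6897 0.2680 -0.7204 1.7682 rad, dq=0.7670 0.2443 -1.1933 0.6524 rad/s, tcp=0.2556 0.1479 0.6455 m, effort=4.3654 -0.5692 0.1670 -1.3263 N·m.
t=0.7200 s (step 48): θ=-0.6502 0.2774 -0.7731 1.7955 rad, dq=0.9877 0.1719 -1.1516 0.5629 rad/s, tcp=0.2648 0.1642 0.6224 m, effort=3.7508 -0.5454 0.5393 -1.3072 N·m.
t=0.7650 s (step 51): θ=-0.6009 0.2833 -0.8237 1.8191 rad, dq=1.2014 0.0919 -1.0950 0.4834 rad/s, tcp=0.2731 0.1801 0.6003 m, effort=3.0653 -0.4794 0.8974 -1.2773 N·m.
t=0.8100 s (step 54): θ=-0.5423 0.2856 -0.8714 1.8392 rad, dq=1.4035 0.0092 -1.0221 0.4146 rad/s, tcp=0.2802 0.1956 0.5792 m, effort=2.3120 -0.3654 1.2309 -1.2382 N·m.
t=0.8550 s (step 57): θ=-0.4747 0.2847 -0.9152 1.8566 rad, dq=1.5977 -0.0500 -0.9221 0.3583 rad/s, tcp=0.2865 0.2106 0.5592 m, effort=1.5248 -0.2205 1.5222 -1.1920 N·m.
t=0.9000 s (step 60): θ=-0.3990 0.2808 -0.9543 1.8716 rad, dq=1.7645 -0.1220 -0.8156 0.3096 rad/s, tcp=0.2918 0.2252 0.5402 m, effort=0.6561 -0.0057 1.7816 -1.1387 N·m.
t=0.9450 s (step 63): θ=-0.3165 0.2737 -0.9885 1.8846 rad, dq=1.8962 -0.1970 -0.7022 0.2688 rad/s, tcp=0.2963 0.2396 0.5221 m, effort=-0.2720 0.2702 2.0029 -1.0804 N·m.
t=0.9900 s (step 66): θ=-0.2290 0.2632 -1.0175 1.8960 rad, dq=1.9876 -0.2654 -0.5838 0.2351 rad/s, tcp=0.3000 0.2540 0.5047 m, effort=-1.2314 0.5911 2.1843 -1.0188 N·m.
t=1.0350 s (step 69): θ=-0.1384 0.2500 -1.0411 1.9059 rad, dq=2.0342 -0.3232 -0.4664 0.2066 rad/s, tcp=0.3033 0.2684 0.4878 m, effort=-2.1957 0.9399 2.3294 -0.9551 N·m.
t=1.0800 s (step 72): θ=-0.0468 0.2344 -1.0596 1.9147 rad, dq=2.0335 -0.3687 -0.3571 0.1816 rad/s, tcp=0.3063 0.2827 0.4712 m, effort=-3.1356 1.2972 2.4443 -0.8908 N·m.
t=1.1250 s (step 75): θ=0.0438 0.2170 -1.0735 1.9223 rad, dq=1.9867 -0.4014 -0.2625 0.1586 rad/s, tcp=0.3093 0.2967 0.4547 m, effort=-4.0203 1.6432 2.5353 -0.8274 N·m.
t=1.1700 s (step 78): θ=0.1313 0.1984 -1.0836 1.9290 rad, dq=1.8982 -0.4214 -0.1874 0.1371 rad/s, tcp=0.3125 0.3100 0.4385 m.
any joint saturated: no


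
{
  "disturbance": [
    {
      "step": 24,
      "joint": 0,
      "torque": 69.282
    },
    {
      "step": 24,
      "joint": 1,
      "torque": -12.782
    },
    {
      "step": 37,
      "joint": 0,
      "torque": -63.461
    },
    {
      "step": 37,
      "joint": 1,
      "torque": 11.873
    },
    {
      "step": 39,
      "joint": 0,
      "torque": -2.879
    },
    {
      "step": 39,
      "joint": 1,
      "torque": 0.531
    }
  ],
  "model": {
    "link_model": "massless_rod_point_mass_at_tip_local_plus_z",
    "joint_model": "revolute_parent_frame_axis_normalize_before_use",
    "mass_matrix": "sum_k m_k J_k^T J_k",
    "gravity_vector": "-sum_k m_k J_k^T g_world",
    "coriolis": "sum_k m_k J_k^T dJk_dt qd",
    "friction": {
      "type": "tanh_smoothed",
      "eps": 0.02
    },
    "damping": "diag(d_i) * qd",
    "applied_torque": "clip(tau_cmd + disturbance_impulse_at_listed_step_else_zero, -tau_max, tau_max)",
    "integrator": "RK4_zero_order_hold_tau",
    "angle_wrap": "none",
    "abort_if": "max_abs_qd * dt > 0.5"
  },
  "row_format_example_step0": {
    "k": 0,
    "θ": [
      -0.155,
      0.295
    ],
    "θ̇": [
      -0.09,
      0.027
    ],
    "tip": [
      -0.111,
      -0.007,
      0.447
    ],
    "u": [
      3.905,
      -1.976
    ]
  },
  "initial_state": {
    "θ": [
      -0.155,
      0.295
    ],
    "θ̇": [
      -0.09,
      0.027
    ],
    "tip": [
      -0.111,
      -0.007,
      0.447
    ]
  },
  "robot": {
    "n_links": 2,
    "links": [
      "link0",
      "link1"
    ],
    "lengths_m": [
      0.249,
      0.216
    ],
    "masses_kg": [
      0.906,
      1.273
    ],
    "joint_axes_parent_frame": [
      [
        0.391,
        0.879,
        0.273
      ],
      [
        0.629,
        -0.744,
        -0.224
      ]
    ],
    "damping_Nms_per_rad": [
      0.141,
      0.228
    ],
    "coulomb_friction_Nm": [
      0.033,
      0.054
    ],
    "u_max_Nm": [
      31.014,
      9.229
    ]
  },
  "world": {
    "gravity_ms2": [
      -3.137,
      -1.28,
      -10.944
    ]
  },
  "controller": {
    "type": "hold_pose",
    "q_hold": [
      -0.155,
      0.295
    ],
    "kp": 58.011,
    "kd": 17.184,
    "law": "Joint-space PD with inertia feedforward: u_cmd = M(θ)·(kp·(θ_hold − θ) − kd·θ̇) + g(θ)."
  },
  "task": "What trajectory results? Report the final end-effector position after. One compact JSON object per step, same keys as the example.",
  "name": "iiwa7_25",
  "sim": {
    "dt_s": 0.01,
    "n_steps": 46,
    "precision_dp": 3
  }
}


{"k":1,"\u03b8":[-0.156,0.295],"\u03b8\u0307":[-0.075,0.014],"tip":[-0.111,-0.007,0.447],"u":[3.832,-1.953]}
{"k":2,"\u03b8":[-0.157,0.295],"\u03b8\u0307":[-0.061,0.007],"tip":[-0.111,-0.007,0.447],"u":[3.768,-1.936]}
{"k":3,"\u03b8":[-0.157,0.295],"\u03b8\u0307":[-0.049,0.004],"tip":[-0.112,-0.007,0.446],"u":[3.713,-1.924]}
{"k":4,"\u03b8":[-0.157,0.295],"\u03b8\u0307":[-0.038,0.003],"tip":[-0.112,-0.007,0.446],"u":[3.665,-1.914]}
{"k":5,"\u03b8":[-0.158,0.295],"\u03b8\u0307":[-0.029,0.002],"tip":[-0.112,-0.007,0.446],"u":[3.624,-1.906]}
{"k":6,"\u03b8":[-0.158,0.295],"\u03b8\u0307":[-0.021,0.002],"tip":[-0.112,-0.007,0.446],"u":[3.589,-1.899]}
{"k":7,"\u03b8":[-0.158,0.295],"\u03b8\u0307":[-0.015,0.001],"tip":[-0.112,-0.007,0.446],"u":[3.559,-1.893]}
{"k":8,"\u03b8":[-0.158,0.295],"\u03b8\u0307":[-0.01,0.001],"tip":[-0.112,-0.007,0.446],"u":[3.534,-1.889]}
{"k":9,"\u03b8":[-0.158,0.295],"\u03b8\u0307":[-0.006,0.001],"tip":[-0.112,-0.007,0.446],"u":[3.514,-1.885]}
{"k":10,"\u03b8":[-0.159,0.295],"\u03b8\u0307":[-0.003,0.0],"tip":[-0.112,-0.007,0.446],"u":[3.497,-1.881]}
{"k":11,"\u03b8":[-0.159,0.295],"\u03b8\u0307":[-0.0,-0.0],"tip":[-0.112,-0.007,0.446],"u":[3.483,-1.878]}
{"k":12,"\u03b8":[-0.159,0.295],"\u03b8\u0307":[0.002,-0.0],"tip":[-0.112,-0.007,0.446],"u":[3.472,-1.876]}
{"k":13,"\u03b8":[-0.158,0.295],"\u03b8\u0307":[0.004,-0.0],"tip":[-0.112,-0.007,0.446],"u":[3.463,-1.874]}
{"k":14,"\u03b8":[-0.158,0.295],"\u03b8\u0307":[0.005,-0.001],"tip":[-0.112,-0.007,0.446],"u":[3.455,-1.873]}
{"k":15,"\u03b8":[-0.158,0.295],"\u03b8\u0307":[0.006,-0.001],"tip":[-0.112,-0.007,0.446],"u":[3.449,-1.871]}
{"k":16,"\u03b8":[-0.158,0.295],"\u03b8\u0307":[0.006,-0.001],"tip":[-0.112,-0.007,0.446],"u":[3.443,-1.87]}
{"k":17,"\u03b8":[-0.158,0.295],"\u03b8\u0307":[0.007,-0.001],"tip":[-0.112,-0.007,0.446],"u":[3.439,-1.869]}
{"k":18,"\u03b8":[-0.158,0.295],"\u03b8\u0307":[0.007,-0.001],"tip":[-0.112,-0.007,0.446],"u":[3.435,-1.869]}
{"k":19,"\u03b8":[-0.158,0.295],"\u03b8\u0307":[0.007,-0.001],"tip":[-0.112,-0.007,0.446],"u":[3.432,-1.868]}
{"k":20,"\u03b8":[-0.158,0.295],"\u03b8\u0307":[0.008,-0.001],"tip":[-0.112,-0.007,0.446],"u":[3.429,-1.867]}
{"k":21,"\u03b8":[-0.158,0.295],"\u03b8\u0307":[0.008,-0.001],"tip":[-0.112,-0.007,0.446],"u":[3.426,-1.867]}
{"k":22,"\u03b8":[-0.158,0.295],"\u03b8\u0307":[0.008,-0.001],"tip":[-0.112,-0.007,0.446],"u":[3.424,-1.867]}
{"k":23,"\u03b8":[-0.158,0.295],"\u03b8\u0307":[0.008,-0.001],"tip":[-0.112,-0.007,0.446],"u":[3.423,-1.866]}
{"k":24,"\u03b8":[-0.158,0.295],"\u03b8\u0307":[0.008,-0.001],"tip":[-0.112,-0.007,0.446],"u":[31.014,-9.229]}
{"k":25,"\u03b8":[-0.154,0.293],"\u03b8\u0307":[0.793,-0.48],"tip":[-0.11,-0.007,0.447],"u":[-1.423,-0.585]}
{"k":26,"\u03b8":[-0.146,0.289],"\u03b8\u0307":[0.658,-0.37],"tip":[-0.106,-0.008,0.448],"u":[-0.784,-0.771]}
{"k":27,"\u03b8":[-0.14,0.285],"\u03b8\u0307":[0.541,-0.28],"tip":[-0.103,-0.009,0.449],"u":[-0.231,-0.929]}
{"k":28,"\u03b8":[-0.136,0.283],"\u03b8\u0307":[0.441,-0.207],"tip":[-0.101,-0.01,0.449],"u":[0.248,-1.064]}
{"k":29,"\u03b8":[-0.132,0.281],"\u03b8\u0307":[0.354,-0.148],"tip":[-0.099,-0.01,0.45],"u":[0.664,-1.179]}
{"k":30,"\u03b8":[-0.128,0.28],"\u03b8\u0307":[0.281,-0.1],"tip":[-0.098,-0.011,0.45],"u":[1.024,-1.278]}
{"k":31,"\u03b8":[-0.126,0.279],"\u03b8\u0307":[0.217,-0.061],"tip":[-0.097,-0.011,0.45],"u":[1.337,-1.362]}
{"k":32,"\u03b8":[-0.124,0.279],"\u03b8\u0307":[0.164,-0.03],"tip":[-0.096,-0.012,0.451],"u":[1.608,-1.435]}
{"k":33,"\u03b8":[-0.123,0.279],"\u03b8\u0307":[0.117,-0.009],"tip":[-0.095,-0.012,0.451],"u":[1.843,-1.494]}
{"k":34,"\u03b8":[-0.122,0.279],"\u03b8\u0307":[0.077,0.002],"tip":[-0.095,-0.012,0.451],"u":[2.047,-1.54]}
{"k":35,"\u03b8":[-0.121,0.279],"\u03b8\u0307":[0.042,0.007],"tip":[-0.095,-0.012,0.451],"u":[2.224,-1.577]}
{"k":36,"\u03b8":[-0.121,0.279],"\u03b8\u0307":[0.013,0.009],"tip":[-0.094,-0.012,0.451],"u":[2.377,-1.607]}
{"k":37,"\u03b8":[-0.121,0.279],"\u03b8\u0307":[-0.01,0.011],"tip":[-0.094,-0.012,0.451],"u":[-31.014,9.229]}
{"k":38,"\u03b8":[-0.125,0.284],"\u03b8\u0307":[-0.907,1.014],"tip":[-0.097,-0.012,0.45],"u":[8.497,-3.548]}
{"k":39,"\u03b8":[-0.134,0.293],"\u03b8\u0307":[-0.773,0.798],"tip":[-0.102,-0.011,0.449],"u":[4.938,-2.766]}
{"k":40,"\u03b8":[-0.141,0.3],"\u03b8\u0307":[-0.748,0.622],"tip":[-0.106,-0.011,0.448],"u":[7.733,-3.178]}
{"k":41,"\u03b8":[-0.148,0.306],"\u03b8\u0307":[-0.63,0.479],"tip":[-0.11,-0.01,0.447],"u":[7.154,-2.985]}
{"k":42,"\u03b8":[-0.154,0.31],"\u03b8\u0307":[-0.528,0.363],"tip":[-0.113,-0.009,0.446],"u":[6.653,-2.821]}
{"k":43,"\u03b8":[-0.159,0.313],"\u03b8\u0307":[-0.439,0.269],"tip":[-0.115,-0.008,0.445],"u":[6.218,-2.681]}
{"k":44,"\u03b8":[-0.163,0.315],"\u03b8\u0307":[-0.363,0.193],"tip":[-0.117,-0.008,0.444],"u":[5.841,-2.562]}
{"k":45,"\u03b8":[-0.166,0.317],"\u03b8\u0307":[-0.297,0.132],"tip":[-0.118,-0.007,0.444],"u":[5.514,-2.461]}
{"k":46,"\u03b8":[-0.169,0.318],"\u03b8\u0307":[-0.24,0.082],"tip":[-0.12,-0.007,0.444]}
{"summary": "final tip position (m): -0.120 -0.007 0.444"}


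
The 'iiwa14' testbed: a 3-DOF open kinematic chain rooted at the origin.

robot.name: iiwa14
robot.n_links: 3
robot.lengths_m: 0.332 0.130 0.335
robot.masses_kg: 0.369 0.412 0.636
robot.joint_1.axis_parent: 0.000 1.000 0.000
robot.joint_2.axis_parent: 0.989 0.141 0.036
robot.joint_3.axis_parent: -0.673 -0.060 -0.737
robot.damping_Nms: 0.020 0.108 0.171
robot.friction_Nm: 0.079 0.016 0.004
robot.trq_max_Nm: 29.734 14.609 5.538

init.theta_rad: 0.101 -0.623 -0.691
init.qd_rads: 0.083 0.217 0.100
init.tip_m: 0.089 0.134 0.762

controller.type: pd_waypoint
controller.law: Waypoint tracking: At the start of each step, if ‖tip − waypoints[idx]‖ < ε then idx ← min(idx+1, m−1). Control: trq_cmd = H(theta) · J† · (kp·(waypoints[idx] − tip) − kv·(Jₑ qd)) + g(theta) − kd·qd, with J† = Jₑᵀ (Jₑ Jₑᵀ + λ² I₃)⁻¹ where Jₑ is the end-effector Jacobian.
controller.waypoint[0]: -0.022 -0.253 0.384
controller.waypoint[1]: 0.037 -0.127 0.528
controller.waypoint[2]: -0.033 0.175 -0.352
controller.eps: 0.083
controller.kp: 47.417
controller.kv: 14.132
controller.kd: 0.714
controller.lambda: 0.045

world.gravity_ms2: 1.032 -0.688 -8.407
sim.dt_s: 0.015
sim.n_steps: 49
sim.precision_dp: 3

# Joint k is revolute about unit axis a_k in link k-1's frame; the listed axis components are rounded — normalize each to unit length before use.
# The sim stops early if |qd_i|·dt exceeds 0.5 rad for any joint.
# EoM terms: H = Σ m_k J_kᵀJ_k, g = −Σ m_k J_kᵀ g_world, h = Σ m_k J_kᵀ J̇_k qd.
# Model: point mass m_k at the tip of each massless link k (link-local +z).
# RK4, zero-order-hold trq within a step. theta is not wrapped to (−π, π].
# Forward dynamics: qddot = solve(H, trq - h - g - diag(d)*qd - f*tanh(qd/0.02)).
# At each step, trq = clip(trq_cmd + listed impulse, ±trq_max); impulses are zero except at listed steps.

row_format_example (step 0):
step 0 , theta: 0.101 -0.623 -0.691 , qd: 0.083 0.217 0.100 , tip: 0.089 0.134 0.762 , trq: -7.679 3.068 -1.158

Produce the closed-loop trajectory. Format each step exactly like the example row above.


step 1 , theta: 0.099 -0.627 -0.712 , qd: -0.376 -0.512 -2.495 , tip: 0.089 0.132 0.762 , trq: -6.615 2.966 0.918
step 2 , theta: 0.096 -0.615 -0.707 , qd: -0.069 1.760 2.443 , tip: 0.087 0.128 0.763 , trq: -4.798 1.028 -2.740
step 3 , theta: 0.085 -0.623 -0.757 , qd: -1.197 -2.088 -7.494 , tip: 0.085 0.122 0.764 , trq: -5.164 3.283 4.816
step 4 , theta: 0.083 -0.586 -0.704 , qd: 0.545 6.025 11.930 , tip: 0.079 0.116 0.768 , trq: -1.465 -2.456 -5.538
step 5 , theta: 0.069 -0.589 -0.754 , qd: -2.115 -4.873 -14.708 , tip: 0.074 0.108 0.768 , trq: -4.157 4.942 5.538
step 6 , theta: 0.059 -0.564 -0.739 , qd: 0.374 6.509 12.356 , tip: 0.067 0.100 0.772 , trq: 0.657 -3.473 -5.538
step 7 , theta: 0.042 -0.559 -0.781 , qd: -2.308 -4.406 -14.338 , tip: 0.059 0.090 0.773 , trq: -2.450 4.177 5.538
step 8 , theta: 0.029 -0.535 -0.775 , qd: 0.202 6.106 11.170 , tip: 0.050 0.080 0.775 , trq: 1.549 -3.521 -5.538
step 9 , theta: 0.011 -0.528 -0.817 , qd: -2.373 -3.903 -13.635 , tip: 0.042 0.070 0.776 , trq: -1.460 3.567 5.538
step 10 , theta: -0.004 -0.505 -0.819 , qd: 0.108 5.594 9.951 , tip: 0.032 0.059 0.778 , trq: 1.821 -3.357 -5.538
step 11 , theta: -0.023 -0.497 -0.861 , qd: -2.363 -3.394 -12.773 , tip: 0.024 0.048 0.778 , trq: -0.905 3.051 5.538
step 12 , theta: -0.038 -0.476 -0.869 , qd: 0.052 5.052 8.766 , tip: 0.015 0.038 0.779 , trq: 1.771 -3.101 -5.538
step 13 , theta: -0.056 -0.467 -0.910 , qd: -2.317 -2.908 -11.888 , tip: 0.006 0.027 0.778 , trq: -0.584 2.598 5.538
step 14 , theta: -0.072 -0.447 -0.923 , qd: 0.008 4.523 7.638 , tip: -0.002 0.016 0.778 , trq: 1.587 -2.823 -5.538
step 15 , theta: -0.090 -0.438 -0.964 , qd: -2.260 -2.452 -11.045 , tip: -0.010 0.005 0.776 , trq: -0.371 2.187 5.538
step 16 , theta: -0.106 -0.420 -0.982 , qd: -0.038 4.025 6.568 , tip: -0.018 -0.005 0.775 , trq: 1.376 -2.553 -5.538
step 17 , theta: -0.124 -0.410 -1.022 , qd: -2.203 -2.027 -10.269 , tip: -0.025 -0.016 0.773 , trq: -0.191 1.806 5.538
step 18 , theta: -0.140 -0.393 -1.045 , qd: -0.090 3.575 5.581 , tip: -0.032 -0.026 0.771 , trq: 1.196 -2.316 -5.180
step 19 , theta: -0.157 -0.381 -1.079 , qd: -2.049 -1.421 -8.883 , tip: -0.039 -0.036 0.768 , trq: 0.047 1.310 5.538
step 20 , theta: -0.172 -0.363 -1.097 , qd: -0.077 3.330 5.190 , tip: -0.046 -0.046 0.766 , trq: 1.129 -2.175 -4.920
step 21 , theta: -0.187 -0.348 -1.124 , qd: -1.896 -0.981 -7.738 , tip: -0.052 -0.056 0.763 , trq: 0.253 0.969 5.254
step 22 , theta: -0.201 -0.330 -1.140 , qd: -0.113 3.009 4.535 , tip: -0.058 -0.066 0.760 , trq: 1.086 -1.969 -4.438
step 23 , theta: -0.216 -0.314 -1.161 , qd: -1.718 -0.561 -6.538 , tip: -0.064 -0.075 0.756 , trq: 0.446 0.639 4.339
step 24 , theta: -0.230 -0.298 -1.182 , qd: -0.287 2.453 3.026 , tip: -0.070 -0.084 0.753 , trq: 1.021 -1.615 -3.259
step 25 , theta: -0.244 -0.281 -1.199 , qd: -1.450 0.020 -4.786 , tip: -0.076 -0.093 0.749 , trq: 0.653 0.165 2.979
step 26 , theta: -0.258 -0.265 -1.222 , qd: -0.508 1.880 1.324 , tip: -0.081 -0.101 0.745 , trq: 0.984 -1.253 -1.904
step 27 , theta: -0.271 -0.248 -1.238 , qd: -1.191 0.531 -3.170 , tip: -0.086 -0.110 0.741 , trq: 0.830 -0.273 1.715
step 28 , theta: -0.285 -0.232 -1.260 , qd: -0.686 1.462 -0.002 , tip: -0.090 -0.118 0.737 , trq: 0.999 -1.007 -0.831
step 29 , theta: -0.298 -0.215 -1.277 , qd: -1.006 0.861 -2.086 , tip: -0.095 -0.126 0.732 , trq: 0.970 -0.587 0.864
step 30 , theta: -0.311 -0.199 -1.297 , qd: -0.786 1.236 -0.762 , tip: -0.099 -0.134 0.728 , trq: 1.058 -0.907 -0.202
step 31 , theta: -0.324 -0.182 -1.315 , qd: -0.901 1.025 -1.529 , tip: -0.102 -0.141 0.723 , trq: 1.082 -0.781 0.433
step 32 , theta: -0.337 -0.166 -1.334 , qd: -0.820 1.147 -1.084 , tip: -0.106 -0.149 0.718 , trq: 1.139 -0.911 0.079
step 33 , theta: -0.349 -0.149 -1.352 , qd: -0.848 1.091 -1.299 , tip: -0.109 -0.156 0.713 , trq: 1.179 -0.903 0.265
step 34 , theta: -0.362 -0.133 -1.371 , qd: -0.819 1.125 -1.174 , tip: -0.112 -0.163 0.708 , trq: 1.225 -0.963 0.172
step 35 , theta: -0.374 -0.116 -1.389 , qd: -0.817 1.117 -1.212 , tip: -0.115 -0.170 0.702 , trq: 1.267 -0.990 0.213
step 36 , theta: -0.386 -0.099 -1.406 , qd: -0.803 1.126 -1.174 , tip: -0.118 -0.177 0.697 , trq: 1.307 -1.031 0.192
step 37 , theta: -0.398 -0.082 -1.424 , qd: -0.793 1.128 -1.167 , tip: -0.120 -0.183 0.692 , trq: 1.346 -1.064 0.196
step 38 , theta: -0.410 -0.065 -1.441 , qd: -0.782 1.133 -1.147 , tip: -0.122 -0.189 0.686 , trq: 1.383 -1.098 0.190
step 39 , theta: -0.422 -0.048 -1.459 , qd: -0.771 1.135 -1.131 , tip: -0.124 -0.195 0.681 , trq: 1.418 -1.131 0.186
step 40 , theta: -0.433 -0.031 -1.475 , qd: -0.759 1.138 -1.113 , tip: -0.126 -0.201 0.675 , trq: 1.450 -1.162 0.181
step 41 , theta: -0.444 -0.014 -1.492 , qd: -0.748 1.140 -1.094 , tip: -0.128 -0.207 0.669 , trq: 1.480 -1.192 0.175
step 42 , theta: -0.455 0.003 -1.508 , qd: -0.736 1.141 -1.075 , tip: -0.129 -0.212 0.664 , trq: 1.509 -1.220 0.169
step 43 , theta: -0.466 0.020 -1.524 , qd: -0.723 1.142 -1.055 , tip: -0.130 -0.217 0.658 , trq: 1.535 -1.247 0.162
step 44 , theta: -0.477 0.037 -1.540 , qd: -0.711 1.142 -1.034 , tip: -0.131 -0.222 0.652 , trq: 1.559 -1.272 0.154
step 45 , theta: -0.488 0.054 -1.555 , qd: -0.698 1.141 -1.013 , tip: -0.132 -0.227 0.647 , trq: 1.581 -1.297 0.146
step 46 , theta: -0.498 0.071 -1.570 , qd: -0.686 1.139 -0.992 , tip: -0.133 -0.232 0.641 , trq: 1.601 -1.319 0.138
step 47 , theta: -0.508 0.089 -1.585 , qd: -0.673 1.137 -0.971 , tip: -0.133 -0.236 0.636 , trq: 1.619 -1.341 0.130
step 48 , theta: -0.518 0.106 -1.599 , qd: -0.660 1.134 -0.949 , tip: -0.133 -0.240 0.630 , trq: 1.635 -1.361 0.121
step 49 , theta: -0.528 0.123 -1.614 , qd: -0.647 1.131 -0.927 , tip: -0.133 -0.244 0.624


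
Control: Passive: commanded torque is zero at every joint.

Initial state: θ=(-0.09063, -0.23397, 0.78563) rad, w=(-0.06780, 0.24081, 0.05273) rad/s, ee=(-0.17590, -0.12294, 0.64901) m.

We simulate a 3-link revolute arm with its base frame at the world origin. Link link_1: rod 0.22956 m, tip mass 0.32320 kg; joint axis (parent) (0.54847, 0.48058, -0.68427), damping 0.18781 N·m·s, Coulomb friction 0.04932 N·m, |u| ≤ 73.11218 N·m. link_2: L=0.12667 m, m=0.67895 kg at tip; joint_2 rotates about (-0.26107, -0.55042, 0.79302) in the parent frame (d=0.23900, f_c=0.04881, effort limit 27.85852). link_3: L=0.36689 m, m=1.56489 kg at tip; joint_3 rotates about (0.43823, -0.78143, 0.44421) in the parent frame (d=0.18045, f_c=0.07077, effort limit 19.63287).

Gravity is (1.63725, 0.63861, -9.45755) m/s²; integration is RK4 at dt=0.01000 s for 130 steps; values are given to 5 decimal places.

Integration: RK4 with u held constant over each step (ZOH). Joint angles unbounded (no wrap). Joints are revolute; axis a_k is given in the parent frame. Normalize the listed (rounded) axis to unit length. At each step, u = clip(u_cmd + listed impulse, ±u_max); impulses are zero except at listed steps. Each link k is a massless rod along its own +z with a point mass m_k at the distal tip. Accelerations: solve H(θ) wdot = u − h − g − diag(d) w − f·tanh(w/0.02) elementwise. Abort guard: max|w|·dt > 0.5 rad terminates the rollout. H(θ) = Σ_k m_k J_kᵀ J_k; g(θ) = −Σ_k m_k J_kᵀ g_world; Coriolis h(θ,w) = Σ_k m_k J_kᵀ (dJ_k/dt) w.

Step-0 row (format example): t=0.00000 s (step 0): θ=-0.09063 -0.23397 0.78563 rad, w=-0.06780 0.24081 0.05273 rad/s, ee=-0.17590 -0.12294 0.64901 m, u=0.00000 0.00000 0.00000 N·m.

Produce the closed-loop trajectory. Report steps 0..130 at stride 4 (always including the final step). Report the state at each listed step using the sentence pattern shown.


t=0.04000 s (step 4): θ=-0.09927 -0.26307 0.81016 rad, w=-0.19053 -0.80684 0.88311 rad/s, ee=-0.17938 -0.12455 0.64552 m, u=0.00000 0.00000 0.00000 N·m.
t=0.08000 s (step 8): θ=-0.10493 -0.29386 0.85487 rad, w=-0.09076 -0.72560 1.35242 rad/s, ee=-0.18596 -0.13010 0.63791 m, u=0.00000 0.00000 0.00000 N·m.
t=0.12000 s (step 12): θ=-0.10656 -0.32093 0.91860 rad, w=0.00509 -0.63474 1.84119 rad/s, ee=-0.19553 -0.13941 0.62567 m, u=0.00000 0.00000 0.00000 N·m.
t=0.16000 s (step 16): θ=-0.10500 -0.34453 1.00260 rad, w=0.06891 -0.53047 2.36148 rad/s, ee=-0.20784 -0.15216 0.60783 m, u=0.00000 0.00000 0.00000 N·m.
t=0.20000 s (step 20): θ=-0.10167 -0.36313 1.10811 rad, w=0.08609 -0.40437 2.92481 rad/s, ee=-0.22228 -0.16796 0.58305 m, u=0.00000 0.00000 0.00000 N·m.
t=0.24000 s (step 24): θ=-0.09931 -0.37787 1.23771 rad, w=0.01476 -0.35322 3.57284 rad/s, ee=-0.23761 -0.18631 0.54963 m, u=0.00000 0.00000 0.00000 N·m.
t=0.28000 s (step 28): θ=-0.10139 -0.39386 1.39561 rad, w=-0.12987 -0.48216 4.34479 rad/s, ee=-0.25152 -0.20633 0.50573 m, u=0.00000 0.00000 0.00000 N·m.
t=0.32000 s (step 32): θ=-0.11031 -0.41959 1.58714 rad, w=-0.31402 -0.84508 5.25393 rad/s, ee=-0.26053 -0.22638 0.44982 m, u=0.00000 0.00000 0.00000 N·m.
t=0.36000 s (step 36): θ=-0.12523 -0.46433 1.81744 rad, w=-0.40041 -1.41992 6.27524 rad/s, ee=-0.26025 -0.24366 0.38154 m, u=0.00000 0.00000 0.00000 N·m.
t=0.40000 s (step 40): θ=-0.13868 -0.53467 2.09002 rad, w=-0.21461 -2.10941 7.36295 rad/s, ee=-0.24625 -0.25438 0.30268 m, u=0.00000 0.00000 0.00000 N·m.
t=0.44000 s (step 44): θ=-0.13776 -0.63470 2.40771 rad, w=0.30606 -2.93778 8.55304 rad/s, ee=-0.21556 -0.25479 0.21763 m, u=0.00000 0.00000 0.00000 N·m.
t=0.48000 s (step 48): θ=-0.10970 -0.77658 2.77919 rad, w=1.14518 -4.31919 10.14077 rad/s, ee=-0.16804 -0.24331 0.13289 m, u=0.00000 0.00000 0.00000 N·m.
t=0.52000 s (step 52): θ=-0.04443 -1.00774 3.24087 rad, w=2.10984 -7.87752 13.50067 rad/s, ee=-0.10796 -0.22611 0.05481 m, u=0.00000 0.00000 0.00000 N·m.
t=0.56000 s (step 56): θ=0.10970 -1.30157 3.79090 rad, w=7.17536 0.02500 8.35104 rad/s, ee=-0.05066 -0.23965 -0.00545 m, u=0.00000 0.00000 0.00000 N·m.
t=0.60000 s (step 60): θ=0.42597 -1.16326 4.01548 rad, w=8.02715 4.94454 4.50905 rad/s, ee=-0.00225 -0.28032 -0.04671 m, u=0.00000 0.00000 0.00000 N·m.
t=0.64000 s (step 64): θ=0.74736 -0.93678 4.18101 rad, w=8.10210 6.37350 3.82255 rad/s, ee=0.04113 -0.32682 -0.08964 m, u=0.00000 0.00000 0.00000 N·m.
t=0.68000 s (step 68): θ=1.07885 -0.65019 4.32224 rad, w=8.51355 7.99525 3.23973 rad/s, ee=0.07699 -0.37879 -0.13151 m, u=0.00000 0.00000 0.00000 N·m.
t=0.72000 s (step 72): θ=1.42716 -0.30108 4.44247 rad, w=8.77167 9.20772 2.86867 rad/s, ee=0.09964 -0.43554 -0.16544 m, u=0.00000 0.00000 0.00000 N·m.
t=0.76000 s (step 76): θ=1.75438 0.03659 4.56789 rad, w=7.15570 6.85983 3.61466 rad/s, ee=0.09901 -0.49335 -0.18154 m, u=0.00000 0.00000 0.00000 N·m.
t=0.80000 s (step 80): θ=1.98631 0.22394 4.73037 rad, w=4.57604 2.77353 4.31009 rad/s, ee=0.07320 -0.54372 -0.18180 m, u=0.00000 0.00000 0.00000 N·m.
t=0.84000 s (step 84): θ=2.13630 0.28695 4.89839 rad, w=3.09369 0.65872 3.97551 rad/s, ee=0.03297 -0.58123 -0.17864 m, u=0.00000 0.00000 0.00000 N·m.
t=0.88000 s (step 88): θ=2.24409 0.29264 5.04263 rad, w=2.41879 -0.18263 3.17172 rad/s, ee=-0.01387 -0.60496 -0.17882 m, u=0.00000 0.00000 0.00000 N·m.
t=0.92000 s (step 92): θ=2.33389 0.27737 5.15094 rad, w=2.09068 -0.56831 2.24740 rad/s, ee=-0.06322 -0.61533 -0.18503 m, u=0.00000 0.00000 0.00000 N·m.
t=0.96000 s (step 96): θ=2.41266 0.24829 5.22257 rad, w=1.86068 -0.87215 1.33575 rad/s, ee=-0.11292 -0.61316 -0.19835 m, u=0.00000 0.00000 0.00000 N·m.
t=1.00000 s (step 100): θ=2.48351 0.20866 5.25794 rad, w=1.68911 -1.09536 0.43469 rad/s, ee=-0.16165 -0.59883 -0.21853 m, u=0.00000 0.00000 0.00000 N·m.
t=1.04000 s (step 104): θ=2.54786 0.16094 5.25819 rad, w=1.51898 -1.30709 -0.39445 rad/s, ee=-0.20843 -0.57227 -0.24413 m, u=0.00000 0.00000 0.00000 N·m.
t=1.08000 s (step 108): θ=2.60670 0.10755 5.22639 rad, w=1.44623 -1.31581 -1.19515 rad/s, ee=-0.25250 -0.53338 -0.27240 m, u=0.00000 0.00000 0.00000 N·m.
t=1.12000 s (step 112): θ=2.66510 0.05869 5.16328 rad, w=1.49071 -1.09705 -1.94401 rad/s, ee=-0.29268 -0.48231 -0.29996 m, u=0.00000 0.00000 0.00000 N·m.
t=1.16000 s (step 116): θ=2.72711 0.02153 5.07275 rad, w=1.62108 -0.74786 -2.55179 rad/s, ee=-0.32789 -0.42028 -0.32316 m, u=0.00000 0.00000 0.00000 N·m.
t=1.20000 s (step 120): θ=2.79541 -0.00090 4.96212 rad, w=1.79772 -0.38067 -2.93660 rad/s, ee=-0.35741 -0.34986 -0.33872 m, u=0.00000 0.00000 0.00000 N·m.
t=1.24000 s (step 124): θ=2.87092 -0.01019 4.84166 rad, w=1.97451 -0.10722 -3.03526 rad/s, ee=-0.38107 -0.27473 -0.34439 m, u=0.00000 0.00000 0.00000 N·m.
t=1.28000 s (step 128): θ=2.95280 -0.01189 4.72356 rad, w=2.10640 -0.01828 -2.81410 rad/s, ee=-0.39935 -0.19904 -0.33957 m, u=0.00000 0.00000 0.00000 N·m.
t=1.30000 s (step 130): θ=2.99548 -0.01231 4.66933 rad, w=2.16148 -0.02559 -2.59943 rad/s, ee=-0.40675 -0.16219 -0.33349 m.
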